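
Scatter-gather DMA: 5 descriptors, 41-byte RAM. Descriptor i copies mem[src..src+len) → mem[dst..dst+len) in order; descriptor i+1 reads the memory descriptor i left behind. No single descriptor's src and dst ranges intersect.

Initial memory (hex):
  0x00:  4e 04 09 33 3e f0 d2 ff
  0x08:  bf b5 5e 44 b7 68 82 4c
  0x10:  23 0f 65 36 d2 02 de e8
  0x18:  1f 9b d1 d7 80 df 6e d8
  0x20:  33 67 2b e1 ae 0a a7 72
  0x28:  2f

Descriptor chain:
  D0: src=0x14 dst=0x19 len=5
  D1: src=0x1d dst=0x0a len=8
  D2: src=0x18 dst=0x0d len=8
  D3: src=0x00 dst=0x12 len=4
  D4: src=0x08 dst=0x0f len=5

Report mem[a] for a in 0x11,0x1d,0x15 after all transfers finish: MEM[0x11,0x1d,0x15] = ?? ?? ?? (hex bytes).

#0 dst[0x19+5] := {0xd2,0x02,0xde,0xe8,0x1f}
#1 dst[0x0a+8] := {0x1f,0x6e,0xd8,0x33,0x67,0x2b,0xe1,0xae}
#2 dst[0x0d+8] := {0x1f,0xd2,0x02,0xde,0xe8,0x1f,0x6e,0xd8}
#3 dst[0x12+4] := {0x4e,0x04,0x09,0x33}
#4 dst[0x0f+5] := {0xbf,0xb5,0x1f,0x6e,0xd8}
query mem[0x11]=0x1f, mem[0x1d]=0x1f, mem[0x15]=0x33

MEM[0x11,0x1d,0x15] = 1f 1f 33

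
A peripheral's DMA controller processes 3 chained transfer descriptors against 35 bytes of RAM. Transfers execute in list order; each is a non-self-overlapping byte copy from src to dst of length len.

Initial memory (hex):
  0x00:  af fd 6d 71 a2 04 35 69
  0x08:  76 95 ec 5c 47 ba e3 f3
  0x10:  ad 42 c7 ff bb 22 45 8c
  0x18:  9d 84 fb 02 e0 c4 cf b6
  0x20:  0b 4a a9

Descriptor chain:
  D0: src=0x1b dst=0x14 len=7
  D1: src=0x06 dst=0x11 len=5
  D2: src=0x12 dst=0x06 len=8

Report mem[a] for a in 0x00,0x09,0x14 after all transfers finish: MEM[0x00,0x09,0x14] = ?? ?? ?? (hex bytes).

[0] 0x1b->0x14 len=7 : 02 e0 c4 cf b6 0b 4a
[1] 0x06->0x11 len=5 : 35 69 76 95 ec
[2] 0x12->0x06 len=8 : 69 76 95 ec c4 cf b6 0b
query mem[0x00]=0xaf, mem[0x09]=0xec, mem[0x14]=0x95

MEM[0x00,0x09,0x14] = af ec 95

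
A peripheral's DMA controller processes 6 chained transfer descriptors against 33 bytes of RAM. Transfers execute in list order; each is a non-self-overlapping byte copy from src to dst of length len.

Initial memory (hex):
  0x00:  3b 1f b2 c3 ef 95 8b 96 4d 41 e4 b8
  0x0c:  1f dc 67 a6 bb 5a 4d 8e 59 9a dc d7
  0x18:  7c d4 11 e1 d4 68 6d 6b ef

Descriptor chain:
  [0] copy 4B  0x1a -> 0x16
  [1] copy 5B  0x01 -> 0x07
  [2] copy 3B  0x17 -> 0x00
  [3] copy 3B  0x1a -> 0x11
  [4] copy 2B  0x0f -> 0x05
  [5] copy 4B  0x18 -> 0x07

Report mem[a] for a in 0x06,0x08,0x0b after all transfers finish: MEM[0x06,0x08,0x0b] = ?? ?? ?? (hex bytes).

MEM[0x06,0x08,0x0b] = bb 68 95

#0 dst[0x16+4] := {0x11,0xe1,0xd4,0x68}
#1 dst[0x07+5] := {0x1f,0xb2,0xc3,0xef,0x95}
#2 dst[0x00+3] := {0xe1,0xd4,0x68}
#3 dst[0x11+3] := {0x11,0xe1,0xd4}
#4 dst[0x05+2] := {0xa6,0xbb}
#5 dst[0x07+4] := {0xd4,0x68,0x11,0xe1}
query mem[0x06]=0xbb, mem[0x08]=0x68, mem[0x0b]=0x95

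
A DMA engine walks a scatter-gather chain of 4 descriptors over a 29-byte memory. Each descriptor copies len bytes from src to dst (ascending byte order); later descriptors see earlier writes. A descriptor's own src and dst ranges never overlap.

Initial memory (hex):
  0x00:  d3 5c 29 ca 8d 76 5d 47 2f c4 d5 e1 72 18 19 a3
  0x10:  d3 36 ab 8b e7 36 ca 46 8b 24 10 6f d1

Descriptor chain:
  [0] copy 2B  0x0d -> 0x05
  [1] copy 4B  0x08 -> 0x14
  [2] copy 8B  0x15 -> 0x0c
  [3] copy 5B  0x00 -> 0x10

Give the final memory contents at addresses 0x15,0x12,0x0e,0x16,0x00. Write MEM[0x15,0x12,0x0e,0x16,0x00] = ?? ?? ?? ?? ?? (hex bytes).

MEM[0x15,0x12,0x0e,0x16,0x00] = c4 29 e1 d5 d3

  after D0: wrote 2B at 0x05 = 1819
  after D1: wrote 4B at 0x14 = 2fc4d5e1
  after D2: wrote 8B at 0x0c = c4d5e18b24106fd1
  after D3: wrote 5B at 0x10 = d35c29ca8d
query mem[0x15]=0xc4, mem[0x12]=0x29, mem[0x0e]=0xe1, mem[0x16]=0xd5, mem[0x00]=0xd3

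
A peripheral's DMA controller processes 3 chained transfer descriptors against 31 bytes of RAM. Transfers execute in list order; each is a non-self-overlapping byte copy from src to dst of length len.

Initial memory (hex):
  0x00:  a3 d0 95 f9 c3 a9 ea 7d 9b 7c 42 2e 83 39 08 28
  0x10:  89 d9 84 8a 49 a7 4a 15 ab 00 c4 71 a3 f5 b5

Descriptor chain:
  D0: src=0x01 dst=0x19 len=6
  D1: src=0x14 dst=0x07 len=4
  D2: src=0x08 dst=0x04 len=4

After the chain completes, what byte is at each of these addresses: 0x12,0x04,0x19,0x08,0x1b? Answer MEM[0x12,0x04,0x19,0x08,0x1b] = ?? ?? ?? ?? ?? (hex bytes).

[0] 0x01->0x19 len=6 : d0 95 f9 c3 a9 ea
[1] 0x14->0x07 len=4 : 49 a7 4a 15
[2] 0x08->0x04 len=4 : a7 4a 15 2e
query mem[0x12]=0x84, mem[0x04]=0xa7, mem[0x19]=0xd0, mem[0x08]=0xa7, mem[0x1b]=0xf9

MEM[0x12,0x04,0x19,0x08,0x1b] = 84 a7 d0 a7 f9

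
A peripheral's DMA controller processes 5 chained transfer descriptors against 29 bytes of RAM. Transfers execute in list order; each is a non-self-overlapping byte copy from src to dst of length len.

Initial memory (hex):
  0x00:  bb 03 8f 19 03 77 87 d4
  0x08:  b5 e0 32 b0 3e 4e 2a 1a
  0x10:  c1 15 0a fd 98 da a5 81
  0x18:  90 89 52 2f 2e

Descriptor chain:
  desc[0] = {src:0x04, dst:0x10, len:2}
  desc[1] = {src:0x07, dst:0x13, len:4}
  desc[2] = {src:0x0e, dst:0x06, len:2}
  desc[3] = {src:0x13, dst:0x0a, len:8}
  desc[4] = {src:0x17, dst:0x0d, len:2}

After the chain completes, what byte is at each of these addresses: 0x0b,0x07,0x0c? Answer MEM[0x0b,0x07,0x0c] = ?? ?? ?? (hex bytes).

MEM[0x0b,0x07,0x0c] = b5 1a e0

[0] 0x04->0x10 len=2 : 03 77
[1] 0x07->0x13 len=4 : d4 b5 e0 32
[2] 0x0e->0x06 len=2 : 2a 1a
[3] 0x13->0x0a len=8 : d4 b5 e0 32 81 90 89 52
[4] 0x17->0x0d len=2 : 81 90
query mem[0x0b]=0xb5, mem[0x07]=0x1a, mem[0x0c]=0xe0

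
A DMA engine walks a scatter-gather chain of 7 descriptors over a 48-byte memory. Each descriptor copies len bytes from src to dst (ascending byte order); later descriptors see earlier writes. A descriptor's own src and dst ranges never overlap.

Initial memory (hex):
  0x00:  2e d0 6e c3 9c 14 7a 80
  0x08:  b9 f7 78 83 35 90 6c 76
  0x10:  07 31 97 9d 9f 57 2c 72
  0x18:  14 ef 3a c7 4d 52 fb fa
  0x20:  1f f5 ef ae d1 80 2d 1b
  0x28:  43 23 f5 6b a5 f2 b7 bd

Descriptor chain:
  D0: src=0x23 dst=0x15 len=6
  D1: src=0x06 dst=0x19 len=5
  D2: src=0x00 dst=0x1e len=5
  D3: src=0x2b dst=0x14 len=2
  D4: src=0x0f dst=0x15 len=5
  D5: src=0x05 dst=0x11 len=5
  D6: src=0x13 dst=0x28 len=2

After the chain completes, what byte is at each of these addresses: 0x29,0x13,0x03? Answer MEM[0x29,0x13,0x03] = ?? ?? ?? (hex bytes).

MEM[0x29,0x13,0x03] = b9 80 c3

D0: mem[0x15..0x1a] <- [ae d1 80 2d 1b 43]
D1: mem[0x19..0x1d] <- [7a 80 b9 f7 78]
D2: mem[0x1e..0x22] <- [2e d0 6e c3 9c]
D3: mem[0x14..0x15] <- [6b a5]
D4: mem[0x15..0x19] <- [76 07 31 97 9d]
D5: mem[0x11..0x15] <- [14 7a 80 b9 f7]
D6: mem[0x28..0x29] <- [80 b9]
query mem[0x29]=0xb9, mem[0x13]=0x80, mem[0x03]=0xc3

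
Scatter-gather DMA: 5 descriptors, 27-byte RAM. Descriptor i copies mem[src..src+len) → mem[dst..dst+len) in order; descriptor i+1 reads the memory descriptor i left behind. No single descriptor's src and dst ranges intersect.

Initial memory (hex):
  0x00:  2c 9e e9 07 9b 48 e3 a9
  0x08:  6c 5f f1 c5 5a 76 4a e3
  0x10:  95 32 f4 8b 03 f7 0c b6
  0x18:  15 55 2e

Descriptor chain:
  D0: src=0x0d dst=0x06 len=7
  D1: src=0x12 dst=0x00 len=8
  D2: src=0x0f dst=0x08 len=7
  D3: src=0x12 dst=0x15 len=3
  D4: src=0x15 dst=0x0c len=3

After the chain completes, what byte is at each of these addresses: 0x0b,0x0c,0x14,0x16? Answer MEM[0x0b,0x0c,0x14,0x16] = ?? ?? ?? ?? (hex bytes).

  after D0: wrote 7B at 0x06 = 764ae39532f48b
  after D1: wrote 8B at 0x00 = f48b03f70cb61555
  after D2: wrote 7B at 0x08 = e39532f48b03f7
  after D3: wrote 3B at 0x15 = f48b03
  after D4: wrote 3B at 0x0c = f48b03
query mem[0x0b]=0xf4, mem[0x0c]=0xf4, mem[0x14]=0x03, mem[0x16]=0x8b

MEM[0x0b,0x0c,0x14,0x16] = f4 f4 03 8b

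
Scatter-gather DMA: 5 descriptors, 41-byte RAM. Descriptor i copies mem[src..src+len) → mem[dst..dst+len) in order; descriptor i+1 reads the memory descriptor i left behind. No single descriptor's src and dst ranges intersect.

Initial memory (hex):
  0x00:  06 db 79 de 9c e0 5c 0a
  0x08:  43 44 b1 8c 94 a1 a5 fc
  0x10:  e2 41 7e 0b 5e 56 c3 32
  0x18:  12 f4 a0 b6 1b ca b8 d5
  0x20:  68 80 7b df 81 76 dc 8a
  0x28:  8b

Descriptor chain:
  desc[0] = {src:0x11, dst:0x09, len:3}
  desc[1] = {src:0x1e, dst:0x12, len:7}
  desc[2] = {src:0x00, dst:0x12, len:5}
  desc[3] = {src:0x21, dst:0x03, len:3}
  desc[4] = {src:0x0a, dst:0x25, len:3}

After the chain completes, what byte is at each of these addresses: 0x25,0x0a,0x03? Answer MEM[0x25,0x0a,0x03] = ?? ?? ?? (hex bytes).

MEM[0x25,0x0a,0x03] = 7e 7e 80

#0 dst[0x09+3] := {0x41,0x7e,0x0b}
#1 dst[0x12+7] := {0xb8,0xd5,0x68,0x80,0x7b,0xdf,0x81}
#2 dst[0x12+5] := {0x06,0xdb,0x79,0xde,0x9c}
#3 dst[0x03+3] := {0x80,0x7b,0xdf}
#4 dst[0x25+3] := {0x7e,0x0b,0x94}
query mem[0x25]=0x7e, mem[0x0a]=0x7e, mem[0x03]=0x80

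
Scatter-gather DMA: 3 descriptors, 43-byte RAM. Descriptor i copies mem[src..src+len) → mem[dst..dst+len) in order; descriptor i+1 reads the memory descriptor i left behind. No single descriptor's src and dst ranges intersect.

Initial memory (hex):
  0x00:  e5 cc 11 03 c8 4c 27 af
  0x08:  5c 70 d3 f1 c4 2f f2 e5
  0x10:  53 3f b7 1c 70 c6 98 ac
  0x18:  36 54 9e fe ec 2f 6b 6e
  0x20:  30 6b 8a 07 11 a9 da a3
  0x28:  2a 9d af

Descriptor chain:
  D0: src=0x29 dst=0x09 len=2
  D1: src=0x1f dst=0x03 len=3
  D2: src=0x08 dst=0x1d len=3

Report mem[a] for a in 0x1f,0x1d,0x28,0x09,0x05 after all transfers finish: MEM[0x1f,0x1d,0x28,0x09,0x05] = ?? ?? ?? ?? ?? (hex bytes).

[0] 0x29->0x09 len=2 : 9d af
[1] 0x1f->0x03 len=3 : 6e 30 6b
[2] 0x08->0x1d len=3 : 5c 9d af
query mem[0x1f]=0xaf, mem[0x1d]=0x5c, mem[0x28]=0x2a, mem[0x09]=0x9d, mem[0x05]=0x6b

MEM[0x1f,0x1d,0x28,0x09,0x05] = af 5c 2a 9d 6b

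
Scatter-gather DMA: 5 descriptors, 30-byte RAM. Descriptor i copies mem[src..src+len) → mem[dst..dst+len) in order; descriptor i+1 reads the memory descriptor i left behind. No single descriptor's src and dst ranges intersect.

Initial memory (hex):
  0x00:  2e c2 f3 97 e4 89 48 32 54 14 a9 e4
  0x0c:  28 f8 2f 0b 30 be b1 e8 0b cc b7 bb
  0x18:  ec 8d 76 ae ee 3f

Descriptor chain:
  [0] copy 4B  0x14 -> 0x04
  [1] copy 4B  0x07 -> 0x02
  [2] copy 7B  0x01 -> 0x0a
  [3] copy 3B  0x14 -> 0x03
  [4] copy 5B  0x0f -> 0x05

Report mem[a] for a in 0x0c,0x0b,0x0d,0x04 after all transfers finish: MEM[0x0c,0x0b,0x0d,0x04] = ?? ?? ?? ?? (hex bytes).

MEM[0x0c,0x0b,0x0d,0x04] = 54 bb 14 cc

[0] 0x14->0x04 len=4 : 0b cc b7 bb
[1] 0x07->0x02 len=4 : bb 54 14 a9
[2] 0x01->0x0a len=7 : c2 bb 54 14 a9 b7 bb
[3] 0x14->0x03 len=3 : 0b cc b7
[4] 0x0f->0x05 len=5 : b7 bb be b1 e8
query mem[0x0c]=0x54, mem[0x0b]=0xbb, mem[0x0d]=0x14, mem[0x04]=0xcc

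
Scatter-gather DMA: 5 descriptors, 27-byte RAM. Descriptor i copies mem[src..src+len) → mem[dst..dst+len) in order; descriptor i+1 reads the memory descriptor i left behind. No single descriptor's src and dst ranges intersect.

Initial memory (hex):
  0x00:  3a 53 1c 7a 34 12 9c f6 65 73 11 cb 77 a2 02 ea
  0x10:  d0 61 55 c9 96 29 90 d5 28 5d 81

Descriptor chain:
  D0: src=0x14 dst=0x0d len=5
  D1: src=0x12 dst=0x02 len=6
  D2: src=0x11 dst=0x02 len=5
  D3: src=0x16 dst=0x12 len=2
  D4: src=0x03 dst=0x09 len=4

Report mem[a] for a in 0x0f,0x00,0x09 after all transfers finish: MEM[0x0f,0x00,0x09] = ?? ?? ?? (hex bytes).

D0: mem[0x0d..0x11] <- [96 29 90 d5 28]
D1: mem[0x02..0x07] <- [55 c9 96 29 90 d5]
D2: mem[0x02..0x06] <- [28 55 c9 96 29]
D3: mem[0x12..0x13] <- [90 d5]
D4: mem[0x09..0x0c] <- [55 c9 96 29]
query mem[0x0f]=0x90, mem[0x00]=0x3a, mem[0x09]=0x55

MEM[0x0f,0x00,0x09] = 90 3a 55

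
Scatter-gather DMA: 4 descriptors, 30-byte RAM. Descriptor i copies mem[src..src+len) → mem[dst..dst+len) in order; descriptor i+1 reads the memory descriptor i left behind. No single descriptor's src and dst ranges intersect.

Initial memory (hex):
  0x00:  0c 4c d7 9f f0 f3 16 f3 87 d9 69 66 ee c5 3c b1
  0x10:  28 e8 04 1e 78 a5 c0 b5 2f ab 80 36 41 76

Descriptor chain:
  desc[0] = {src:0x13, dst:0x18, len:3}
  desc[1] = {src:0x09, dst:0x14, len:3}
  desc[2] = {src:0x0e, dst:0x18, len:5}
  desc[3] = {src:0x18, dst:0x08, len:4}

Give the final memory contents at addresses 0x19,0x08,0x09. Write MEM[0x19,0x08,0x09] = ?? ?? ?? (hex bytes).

MEM[0x19,0x08,0x09] = b1 3c b1

D0: mem[0x18..0x1a] <- [1e 78 a5]
D1: mem[0x14..0x16] <- [d9 69 66]
D2: mem[0x18..0x1c] <- [3c b1 28 e8 04]
D3: mem[0x08..0x0b] <- [3c b1 28 e8]
query mem[0x19]=0xb1, mem[0x08]=0x3c, mem[0x09]=0xb1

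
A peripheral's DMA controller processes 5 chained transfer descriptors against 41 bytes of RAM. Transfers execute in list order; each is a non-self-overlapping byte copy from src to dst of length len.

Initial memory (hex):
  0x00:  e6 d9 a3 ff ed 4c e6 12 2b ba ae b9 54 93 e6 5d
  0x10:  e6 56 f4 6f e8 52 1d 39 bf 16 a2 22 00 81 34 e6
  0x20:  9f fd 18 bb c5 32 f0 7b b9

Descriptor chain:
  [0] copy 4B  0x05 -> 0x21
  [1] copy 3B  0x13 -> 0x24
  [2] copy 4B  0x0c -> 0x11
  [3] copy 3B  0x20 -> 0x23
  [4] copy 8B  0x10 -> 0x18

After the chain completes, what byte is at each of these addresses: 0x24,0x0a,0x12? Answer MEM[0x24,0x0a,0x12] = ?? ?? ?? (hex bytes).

MEM[0x24,0x0a,0x12] = 4c ae 93

D0: mem[0x21..0x24] <- [4c e6 12 2b]
D1: mem[0x24..0x26] <- [6f e8 52]
D2: mem[0x11..0x14] <- [54 93 e6 5d]
D3: mem[0x23..0x25] <- [9f 4c e6]
D4: mem[0x18..0x1f] <- [e6 54 93 e6 5d 52 1d 39]
query mem[0x24]=0x4c, mem[0x0a]=0xae, mem[0x12]=0x93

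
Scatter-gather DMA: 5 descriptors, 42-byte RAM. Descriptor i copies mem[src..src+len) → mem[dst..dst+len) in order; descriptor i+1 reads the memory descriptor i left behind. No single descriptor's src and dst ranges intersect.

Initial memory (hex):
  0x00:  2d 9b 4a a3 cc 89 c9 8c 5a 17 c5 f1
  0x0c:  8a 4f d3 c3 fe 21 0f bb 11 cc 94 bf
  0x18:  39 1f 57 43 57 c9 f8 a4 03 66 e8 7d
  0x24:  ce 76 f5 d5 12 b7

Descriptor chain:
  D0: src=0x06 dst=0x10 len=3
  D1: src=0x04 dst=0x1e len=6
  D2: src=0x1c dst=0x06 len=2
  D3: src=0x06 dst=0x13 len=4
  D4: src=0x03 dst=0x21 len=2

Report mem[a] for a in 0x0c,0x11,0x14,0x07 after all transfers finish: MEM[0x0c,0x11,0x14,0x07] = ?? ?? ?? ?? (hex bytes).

MEM[0x0c,0x11,0x14,0x07] = 8a 8c c9 c9

[0] 0x06->0x10 len=3 : c9 8c 5a
[1] 0x04->0x1e len=6 : cc 89 c9 8c 5a 17
[2] 0x1c->0x06 len=2 : 57 c9
[3] 0x06->0x13 len=4 : 57 c9 5a 17
[4] 0x03->0x21 len=2 : a3 cc
query mem[0x0c]=0x8a, mem[0x11]=0x8c, mem[0x14]=0xc9, mem[0x07]=0xc9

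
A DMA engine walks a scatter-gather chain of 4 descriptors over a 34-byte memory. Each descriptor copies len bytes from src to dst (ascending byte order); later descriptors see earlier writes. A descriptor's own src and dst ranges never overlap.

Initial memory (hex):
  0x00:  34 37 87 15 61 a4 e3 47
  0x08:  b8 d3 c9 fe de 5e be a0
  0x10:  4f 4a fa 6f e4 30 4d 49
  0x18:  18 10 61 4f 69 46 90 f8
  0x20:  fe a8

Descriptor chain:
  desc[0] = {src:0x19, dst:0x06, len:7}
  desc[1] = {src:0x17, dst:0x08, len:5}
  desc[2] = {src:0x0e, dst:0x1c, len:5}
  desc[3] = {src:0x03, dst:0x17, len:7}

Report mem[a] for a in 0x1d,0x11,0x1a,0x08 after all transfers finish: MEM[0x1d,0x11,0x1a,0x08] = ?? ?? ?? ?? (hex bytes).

#0 dst[0x06+7] := {0x10,0x61,0x4f,0x69,0x46,0x90,0xf8}
#1 dst[0x08+5] := {0x49,0x18,0x10,0x61,0x4f}
#2 dst[0x1c+5] := {0xbe,0xa0,0x4f,0x4a,0xfa}
#3 dst[0x17+7] := {0x15,0x61,0xa4,0x10,0x61,0x49,0x18}
query mem[0x1d]=0x18, mem[0x11]=0x4a, mem[0x1a]=0x10, mem[0x08]=0x49

MEM[0x1d,0x11,0x1a,0x08] = 18 4a 10 49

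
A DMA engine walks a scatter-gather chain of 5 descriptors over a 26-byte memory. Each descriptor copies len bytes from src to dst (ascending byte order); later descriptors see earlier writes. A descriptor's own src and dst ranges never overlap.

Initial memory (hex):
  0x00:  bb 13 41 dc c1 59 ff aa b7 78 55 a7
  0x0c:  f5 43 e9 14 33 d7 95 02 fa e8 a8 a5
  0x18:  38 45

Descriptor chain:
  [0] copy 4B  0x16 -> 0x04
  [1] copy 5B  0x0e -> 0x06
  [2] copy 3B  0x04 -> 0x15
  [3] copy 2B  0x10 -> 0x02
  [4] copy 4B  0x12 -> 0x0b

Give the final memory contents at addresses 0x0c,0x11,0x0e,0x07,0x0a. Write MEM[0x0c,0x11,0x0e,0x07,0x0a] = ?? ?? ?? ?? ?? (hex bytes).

MEM[0x0c,0x11,0x0e,0x07,0x0a] = 02 d7 a8 14 95

#0 dst[0x04+4] := {0xa8,0xa5,0x38,0x45}
#1 dst[0x06+5] := {0xe9,0x14,0x33,0xd7,0x95}
#2 dst[0x15+3] := {0xa8,0xa5,0xe9}
#3 dst[0x02+2] := {0x33,0xd7}
#4 dst[0x0b+4] := {0x95,0x02,0xfa,0xa8}
query mem[0x0c]=0x02, mem[0x11]=0xd7, mem[0x0e]=0xa8, mem[0x07]=0x14, mem[0x0a]=0x95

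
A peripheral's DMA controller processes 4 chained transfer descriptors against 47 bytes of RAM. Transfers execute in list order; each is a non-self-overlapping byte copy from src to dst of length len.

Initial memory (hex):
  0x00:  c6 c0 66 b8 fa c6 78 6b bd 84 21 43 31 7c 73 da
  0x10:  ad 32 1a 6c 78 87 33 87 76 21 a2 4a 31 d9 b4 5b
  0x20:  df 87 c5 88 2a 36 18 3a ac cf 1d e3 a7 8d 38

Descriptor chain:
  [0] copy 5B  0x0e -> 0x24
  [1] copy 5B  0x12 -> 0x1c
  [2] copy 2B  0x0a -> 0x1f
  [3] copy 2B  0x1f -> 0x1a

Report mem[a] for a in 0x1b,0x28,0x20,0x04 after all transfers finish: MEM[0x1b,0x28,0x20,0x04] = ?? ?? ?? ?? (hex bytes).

MEM[0x1b,0x28,0x20,0x04] = 43 1a 43 fa

  after D0: wrote 5B at 0x24 = 73daad321a
  after D1: wrote 5B at 0x1c = 1a6c788733
  after D2: wrote 2B at 0x1f = 2143
  after D3: wrote 2B at 0x1a = 2143
query mem[0x1b]=0x43, mem[0x28]=0x1a, mem[0x20]=0x43, mem[0x04]=0xfa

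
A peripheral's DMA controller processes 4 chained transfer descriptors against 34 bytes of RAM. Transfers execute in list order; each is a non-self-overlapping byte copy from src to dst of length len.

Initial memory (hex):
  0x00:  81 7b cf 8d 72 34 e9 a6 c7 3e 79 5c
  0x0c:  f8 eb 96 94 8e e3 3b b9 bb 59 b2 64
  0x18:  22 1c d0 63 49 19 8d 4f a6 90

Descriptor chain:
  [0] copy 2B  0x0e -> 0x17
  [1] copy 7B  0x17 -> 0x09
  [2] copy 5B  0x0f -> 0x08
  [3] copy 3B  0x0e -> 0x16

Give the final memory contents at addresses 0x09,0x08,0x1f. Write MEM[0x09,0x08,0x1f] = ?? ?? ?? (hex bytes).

[0] 0x0e->0x17 len=2 : 96 94
[1] 0x17->0x09 len=7 : 96 94 1c d0 63 49 19
[2] 0x0f->0x08 len=5 : 19 8e e3 3b b9
[3] 0x0e->0x16 len=3 : 49 19 8e
query mem[0x09]=0x8e, mem[0x08]=0x19, mem[0x1f]=0x4f

MEM[0x09,0x08,0x1f] = 8e 19 4f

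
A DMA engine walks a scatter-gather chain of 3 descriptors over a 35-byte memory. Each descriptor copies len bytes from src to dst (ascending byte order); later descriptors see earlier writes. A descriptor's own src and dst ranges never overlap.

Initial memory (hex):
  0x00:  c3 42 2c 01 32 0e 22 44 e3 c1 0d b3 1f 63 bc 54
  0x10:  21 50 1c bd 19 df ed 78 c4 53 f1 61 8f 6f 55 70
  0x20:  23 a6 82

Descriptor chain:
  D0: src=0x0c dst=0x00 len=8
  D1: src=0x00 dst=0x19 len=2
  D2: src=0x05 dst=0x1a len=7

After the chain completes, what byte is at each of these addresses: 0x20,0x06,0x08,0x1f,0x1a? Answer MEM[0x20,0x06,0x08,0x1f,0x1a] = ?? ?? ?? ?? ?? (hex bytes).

MEM[0x20,0x06,0x08,0x1f,0x1a] = b3 1c e3 0d 50

D0: mem[0x00..0x07] <- [1f 63 bc 54 21 50 1c bd]
D1: mem[0x19..0x1a] <- [1f 63]
D2: mem[0x1a..0x20] <- [50 1c bd e3 c1 0d b3]
query mem[0x20]=0xb3, mem[0x06]=0x1c, mem[0x08]=0xe3, mem[0x1f]=0x0d, mem[0x1a]=0x50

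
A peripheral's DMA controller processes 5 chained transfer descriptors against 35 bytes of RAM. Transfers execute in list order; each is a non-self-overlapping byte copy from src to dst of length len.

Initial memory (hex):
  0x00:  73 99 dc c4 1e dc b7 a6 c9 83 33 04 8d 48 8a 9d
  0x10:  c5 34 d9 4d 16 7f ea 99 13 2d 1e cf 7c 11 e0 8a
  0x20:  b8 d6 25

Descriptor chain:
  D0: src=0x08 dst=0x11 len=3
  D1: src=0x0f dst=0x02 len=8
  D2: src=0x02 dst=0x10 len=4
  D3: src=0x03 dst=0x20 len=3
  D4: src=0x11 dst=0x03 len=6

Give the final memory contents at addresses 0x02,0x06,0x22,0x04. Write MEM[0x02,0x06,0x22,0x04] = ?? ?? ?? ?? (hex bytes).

D0: mem[0x11..0x13] <- [c9 83 33]
D1: mem[0x02..0x09] <- [9d c5 c9 83 33 16 7f ea]
D2: mem[0x10..0x13] <- [9d c5 c9 83]
D3: mem[0x20..0x22] <- [c5 c9 83]
D4: mem[0x03..0x08] <- [c5 c9 83 16 7f ea]
query mem[0x02]=0x9d, mem[0x06]=0x16, mem[0x22]=0x83, mem[0x04]=0xc9

MEM[0x02,0x06,0x22,0x04] = 9d 16 83 c9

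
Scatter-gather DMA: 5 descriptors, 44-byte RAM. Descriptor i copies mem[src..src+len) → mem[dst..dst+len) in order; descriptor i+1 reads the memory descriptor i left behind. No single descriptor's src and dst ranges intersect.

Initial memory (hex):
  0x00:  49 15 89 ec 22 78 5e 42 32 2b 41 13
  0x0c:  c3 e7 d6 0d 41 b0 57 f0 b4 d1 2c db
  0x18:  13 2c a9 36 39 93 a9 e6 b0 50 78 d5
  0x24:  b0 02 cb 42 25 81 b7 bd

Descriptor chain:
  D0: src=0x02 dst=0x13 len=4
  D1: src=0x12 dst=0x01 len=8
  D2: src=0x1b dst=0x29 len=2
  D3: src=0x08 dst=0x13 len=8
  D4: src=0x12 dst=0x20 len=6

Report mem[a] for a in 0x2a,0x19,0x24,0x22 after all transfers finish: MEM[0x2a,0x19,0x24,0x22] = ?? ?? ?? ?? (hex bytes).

[0] 0x02->0x13 len=4 : 89 ec 22 78
[1] 0x12->0x01 len=8 : 57 89 ec 22 78 db 13 2c
[2] 0x1b->0x29 len=2 : 36 39
[3] 0x08->0x13 len=8 : 2c 2b 41 13 c3 e7 d6 0d
[4] 0x12->0x20 len=6 : 57 2c 2b 41 13 c3
query mem[0x2a]=0x39, mem[0x19]=0xd6, mem[0x24]=0x13, mem[0x22]=0x2b

MEM[0x2a,0x19,0x24,0x22] = 39 d6 13 2b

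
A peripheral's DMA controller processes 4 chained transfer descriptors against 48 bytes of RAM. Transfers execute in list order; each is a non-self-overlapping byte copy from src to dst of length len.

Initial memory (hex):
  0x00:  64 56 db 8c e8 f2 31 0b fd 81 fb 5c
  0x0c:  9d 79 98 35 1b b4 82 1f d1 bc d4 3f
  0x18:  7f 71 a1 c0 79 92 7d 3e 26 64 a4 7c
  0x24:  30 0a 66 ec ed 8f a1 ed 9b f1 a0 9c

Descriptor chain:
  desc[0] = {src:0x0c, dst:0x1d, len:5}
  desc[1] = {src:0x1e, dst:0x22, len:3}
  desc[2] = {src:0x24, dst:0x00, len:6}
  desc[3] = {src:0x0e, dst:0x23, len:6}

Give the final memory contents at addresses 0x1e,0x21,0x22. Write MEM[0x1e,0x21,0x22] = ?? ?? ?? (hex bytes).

D0: mem[0x1d..0x21] <- [9d 79 98 35 1b]
D1: mem[0x22..0x24] <- [79 98 35]
D2: mem[0x00..0x05] <- [35 0a 66 ec ed 8f]
D3: mem[0x23..0x28] <- [98 35 1b b4 82 1f]
query mem[0x1e]=0x79, mem[0x21]=0x1b, mem[0x22]=0x79

MEM[0x1e,0x21,0x22] = 79 1b 79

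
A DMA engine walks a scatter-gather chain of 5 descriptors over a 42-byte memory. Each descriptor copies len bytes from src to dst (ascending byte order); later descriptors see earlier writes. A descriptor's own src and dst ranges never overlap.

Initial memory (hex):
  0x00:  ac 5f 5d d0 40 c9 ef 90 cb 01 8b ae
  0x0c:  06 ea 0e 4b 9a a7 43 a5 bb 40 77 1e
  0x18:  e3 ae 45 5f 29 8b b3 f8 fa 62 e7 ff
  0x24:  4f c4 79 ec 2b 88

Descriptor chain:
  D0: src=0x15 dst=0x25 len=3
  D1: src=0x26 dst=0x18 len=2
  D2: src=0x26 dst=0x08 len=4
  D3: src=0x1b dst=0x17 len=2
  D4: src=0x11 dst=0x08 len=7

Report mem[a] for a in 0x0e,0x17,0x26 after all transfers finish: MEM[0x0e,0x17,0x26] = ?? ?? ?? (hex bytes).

#0 dst[0x25+3] := {0x40,0x77,0x1e}
#1 dst[0x18+2] := {0x77,0x1e}
#2 dst[0x08+4] := {0x77,0x1e,0x2b,0x88}
#3 dst[0x17+2] := {0x5f,0x29}
#4 dst[0x08+7] := {0xa7,0x43,0xa5,0xbb,0x40,0x77,0x5f}
query mem[0x0e]=0x5f, mem[0x17]=0x5f, mem[0x26]=0x77

MEM[0x0e,0x17,0x26] = 5f 5f 77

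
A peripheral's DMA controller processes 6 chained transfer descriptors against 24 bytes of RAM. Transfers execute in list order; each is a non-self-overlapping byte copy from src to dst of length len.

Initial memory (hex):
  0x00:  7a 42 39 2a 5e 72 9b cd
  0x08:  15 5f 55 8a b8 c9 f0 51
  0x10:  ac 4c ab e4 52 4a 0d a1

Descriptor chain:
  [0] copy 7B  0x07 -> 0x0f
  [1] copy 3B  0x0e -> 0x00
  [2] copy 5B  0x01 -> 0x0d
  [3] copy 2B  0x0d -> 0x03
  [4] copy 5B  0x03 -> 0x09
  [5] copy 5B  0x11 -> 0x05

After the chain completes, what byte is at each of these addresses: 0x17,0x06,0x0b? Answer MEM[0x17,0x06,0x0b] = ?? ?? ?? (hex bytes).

MEM[0x17,0x06,0x0b] = a1 55 72

[0] 0x07->0x0f len=7 : cd 15 5f 55 8a b8 c9
[1] 0x0e->0x00 len=3 : f0 cd 15
[2] 0x01->0x0d len=5 : cd 15 2a 5e 72
[3] 0x0d->0x03 len=2 : cd 15
[4] 0x03->0x09 len=5 : cd 15 72 9b cd
[5] 0x11->0x05 len=5 : 72 55 8a b8 c9
query mem[0x17]=0xa1, mem[0x06]=0x55, mem[0x0b]=0x72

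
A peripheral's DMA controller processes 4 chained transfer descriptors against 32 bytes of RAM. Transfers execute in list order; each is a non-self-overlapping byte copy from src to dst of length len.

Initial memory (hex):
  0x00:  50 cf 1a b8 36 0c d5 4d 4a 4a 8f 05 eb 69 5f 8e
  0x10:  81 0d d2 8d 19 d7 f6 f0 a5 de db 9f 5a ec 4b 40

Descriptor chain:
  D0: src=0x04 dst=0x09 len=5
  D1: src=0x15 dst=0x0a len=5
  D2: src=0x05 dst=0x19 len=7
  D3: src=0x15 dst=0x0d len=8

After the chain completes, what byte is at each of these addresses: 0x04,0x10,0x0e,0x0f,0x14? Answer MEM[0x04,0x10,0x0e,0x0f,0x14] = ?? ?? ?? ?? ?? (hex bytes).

MEM[0x04,0x10,0x0e,0x0f,0x14] = 36 a5 f6 f0 4a

#0 dst[0x09+5] := {0x36,0x0c,0xd5,0x4d,0x4a}
#1 dst[0x0a+5] := {0xd7,0xf6,0xf0,0xa5,0xde}
#2 dst[0x19+7] := {0x0c,0xd5,0x4d,0x4a,0x36,0xd7,0xf6}
#3 dst[0x0d+8] := {0xd7,0xf6,0xf0,0xa5,0x0c,0xd5,0x4d,0x4a}
query mem[0x04]=0x36, mem[0x10]=0xa5, mem[0x0e]=0xf6, mem[0x0f]=0xf0, mem[0x14]=0x4a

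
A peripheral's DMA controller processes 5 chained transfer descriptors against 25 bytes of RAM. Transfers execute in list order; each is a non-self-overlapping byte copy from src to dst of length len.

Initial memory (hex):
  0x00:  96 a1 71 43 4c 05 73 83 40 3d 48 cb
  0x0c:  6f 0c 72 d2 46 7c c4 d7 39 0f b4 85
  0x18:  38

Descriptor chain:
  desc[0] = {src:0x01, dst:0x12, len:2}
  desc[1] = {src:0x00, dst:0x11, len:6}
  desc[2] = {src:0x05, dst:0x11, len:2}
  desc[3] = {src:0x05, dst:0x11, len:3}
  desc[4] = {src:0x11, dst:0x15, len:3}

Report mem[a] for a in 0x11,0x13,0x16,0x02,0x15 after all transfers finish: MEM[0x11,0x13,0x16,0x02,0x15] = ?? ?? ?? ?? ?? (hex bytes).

D0: mem[0x12..0x13] <- [a1 71]
D1: mem[0x11..0x16] <- [96 a1 71 43 4c 05]
D2: mem[0x11..0x12] <- [05 73]
D3: mem[0x11..0x13] <- [05 73 83]
D4: mem[0x15..0x17] <- [05 73 83]
query mem[0x11]=0x05, mem[0x13]=0x83, mem[0x16]=0x73, mem[0x02]=0x71, mem[0x15]=0x05

MEM[0x11,0x13,0x16,0x02,0x15] = 05 83 73 71 05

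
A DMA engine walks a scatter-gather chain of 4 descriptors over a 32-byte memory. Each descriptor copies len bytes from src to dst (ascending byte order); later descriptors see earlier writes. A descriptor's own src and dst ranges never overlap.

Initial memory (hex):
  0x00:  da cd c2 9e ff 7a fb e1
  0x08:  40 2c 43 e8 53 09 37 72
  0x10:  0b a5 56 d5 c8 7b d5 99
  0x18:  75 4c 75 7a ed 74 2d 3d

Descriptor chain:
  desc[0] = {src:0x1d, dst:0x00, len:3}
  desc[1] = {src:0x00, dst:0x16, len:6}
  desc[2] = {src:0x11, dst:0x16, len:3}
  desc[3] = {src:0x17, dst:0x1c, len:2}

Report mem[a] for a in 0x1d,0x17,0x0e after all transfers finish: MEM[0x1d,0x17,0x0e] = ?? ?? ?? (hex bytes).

D0: mem[0x00..0x02] <- [74 2d 3d]
D1: mem[0x16..0x1b] <- [74 2d 3d 9e ff 7a]
D2: mem[0x16..0x18] <- [a5 56 d5]
D3: mem[0x1c..0x1d] <- [56 d5]
query mem[0x1d]=0xd5, mem[0x17]=0x56, mem[0x0e]=0x37

MEM[0x1d,0x17,0x0e] = d5 56 37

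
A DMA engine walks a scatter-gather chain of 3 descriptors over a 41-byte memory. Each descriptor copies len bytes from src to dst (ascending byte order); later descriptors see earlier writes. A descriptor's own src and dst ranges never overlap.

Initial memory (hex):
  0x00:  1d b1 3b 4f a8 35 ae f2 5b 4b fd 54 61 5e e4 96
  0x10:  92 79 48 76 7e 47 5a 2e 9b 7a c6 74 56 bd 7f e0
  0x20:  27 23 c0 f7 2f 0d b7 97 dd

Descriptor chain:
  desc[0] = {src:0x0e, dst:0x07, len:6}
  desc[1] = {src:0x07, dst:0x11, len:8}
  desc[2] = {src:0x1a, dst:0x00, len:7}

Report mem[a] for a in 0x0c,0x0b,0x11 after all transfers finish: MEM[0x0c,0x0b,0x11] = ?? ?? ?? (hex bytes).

D0: mem[0x07..0x0c] <- [e4 96 92 79 48 76]
D1: mem[0x11..0x18] <- [e4 96 92 79 48 76 5e e4]
D2: mem[0x00..0x06] <- [c6 74 56 bd 7f e0 27]
query mem[0x0c]=0x76, mem[0x0b]=0x48, mem[0x11]=0xe4

MEM[0x0c,0x0b,0x11] = 76 48 e4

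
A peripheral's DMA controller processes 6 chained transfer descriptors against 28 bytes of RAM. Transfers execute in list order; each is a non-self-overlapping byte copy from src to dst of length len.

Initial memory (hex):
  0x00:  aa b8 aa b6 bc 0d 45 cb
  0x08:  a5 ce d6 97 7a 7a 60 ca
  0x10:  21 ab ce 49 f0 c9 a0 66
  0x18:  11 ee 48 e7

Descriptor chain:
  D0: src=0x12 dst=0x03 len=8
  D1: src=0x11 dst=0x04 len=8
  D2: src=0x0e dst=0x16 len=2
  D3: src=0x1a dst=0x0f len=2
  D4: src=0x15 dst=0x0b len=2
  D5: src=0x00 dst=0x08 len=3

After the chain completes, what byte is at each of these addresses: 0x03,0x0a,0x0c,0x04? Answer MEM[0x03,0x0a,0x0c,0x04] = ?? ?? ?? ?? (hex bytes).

MEM[0x03,0x0a,0x0c,0x04] = ce aa 60 ab

D0: mem[0x03..0x0a] <- [ce 49 f0 c9 a0 66 11 ee]
D1: mem[0x04..0x0b] <- [ab ce 49 f0 c9 a0 66 11]
D2: mem[0x16..0x17] <- [60 ca]
D3: mem[0x0f..0x10] <- [48 e7]
D4: mem[0x0b..0x0c] <- [c9 60]
D5: mem[0x08..0x0a] <- [aa b8 aa]
query mem[0x03]=0xce, mem[0x0a]=0xaa, mem[0x0c]=0x60, mem[0x04]=0xab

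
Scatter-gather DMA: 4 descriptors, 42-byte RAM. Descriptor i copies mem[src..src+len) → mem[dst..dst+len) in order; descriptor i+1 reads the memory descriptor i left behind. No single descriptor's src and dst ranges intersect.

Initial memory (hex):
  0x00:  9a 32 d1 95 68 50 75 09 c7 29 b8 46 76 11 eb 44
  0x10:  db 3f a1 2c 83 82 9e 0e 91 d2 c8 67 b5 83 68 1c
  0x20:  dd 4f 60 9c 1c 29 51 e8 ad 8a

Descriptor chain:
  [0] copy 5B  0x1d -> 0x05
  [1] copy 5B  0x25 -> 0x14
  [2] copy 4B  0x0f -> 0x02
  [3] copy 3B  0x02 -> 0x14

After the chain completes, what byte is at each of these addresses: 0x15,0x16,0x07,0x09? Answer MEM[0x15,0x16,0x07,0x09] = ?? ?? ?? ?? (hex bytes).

  after D0: wrote 5B at 0x05 = 83681cdd4f
  after D1: wrote 5B at 0x14 = 2951e8ad8a
  after D2: wrote 4B at 0x02 = 44db3fa1
  after D3: wrote 3B at 0x14 = 44db3f
query mem[0x15]=0xdb, mem[0x16]=0x3f, mem[0x07]=0x1c, mem[0x09]=0x4f

MEM[0x15,0x16,0x07,0x09] = db 3f 1c 4f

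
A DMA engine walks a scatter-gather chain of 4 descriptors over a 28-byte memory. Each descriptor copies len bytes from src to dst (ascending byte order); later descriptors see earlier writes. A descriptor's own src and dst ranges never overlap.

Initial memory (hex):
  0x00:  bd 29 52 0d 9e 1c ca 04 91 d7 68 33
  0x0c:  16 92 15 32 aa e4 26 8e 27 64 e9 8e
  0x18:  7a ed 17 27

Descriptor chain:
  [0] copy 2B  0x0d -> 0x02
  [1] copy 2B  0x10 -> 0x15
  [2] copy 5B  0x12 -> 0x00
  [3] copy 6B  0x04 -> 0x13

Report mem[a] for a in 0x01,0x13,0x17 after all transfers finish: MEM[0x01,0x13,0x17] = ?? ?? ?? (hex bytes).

D0: mem[0x02..0x03] <- [92 15]
D1: mem[0x15..0x16] <- [aa e4]
D2: mem[0x00..0x04] <- [26 8e 27 aa e4]
D3: mem[0x13..0x18] <- [e4 1c ca 04 91 d7]
query mem[0x01]=0x8e, mem[0x13]=0xe4, mem[0x17]=0x91

MEM[0x01,0x13,0x17] = 8e e4 91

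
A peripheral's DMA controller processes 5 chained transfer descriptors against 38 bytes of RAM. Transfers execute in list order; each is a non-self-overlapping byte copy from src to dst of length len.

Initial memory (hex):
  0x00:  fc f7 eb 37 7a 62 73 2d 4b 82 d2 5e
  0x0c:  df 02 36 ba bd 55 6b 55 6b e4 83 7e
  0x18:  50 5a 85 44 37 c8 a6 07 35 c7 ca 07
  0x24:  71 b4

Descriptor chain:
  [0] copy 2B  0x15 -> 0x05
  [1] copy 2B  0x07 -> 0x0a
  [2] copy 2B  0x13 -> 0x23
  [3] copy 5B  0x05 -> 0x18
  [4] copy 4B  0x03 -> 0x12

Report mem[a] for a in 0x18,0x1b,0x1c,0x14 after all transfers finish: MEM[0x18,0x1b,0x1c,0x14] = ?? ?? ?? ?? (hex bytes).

MEM[0x18,0x1b,0x1c,0x14] = e4 4b 82 e4

D0: mem[0x05..0x06] <- [e4 83]
D1: mem[0x0a..0x0b] <- [2d 4b]
D2: mem[0x23..0x24] <- [55 6b]
D3: mem[0x18..0x1c] <- [e4 83 2d 4b 82]
D4: mem[0x12..0x15] <- [37 7a e4 83]
query mem[0x18]=0xe4, mem[0x1b]=0x4b, mem[0x1c]=0x82, mem[0x14]=0xe4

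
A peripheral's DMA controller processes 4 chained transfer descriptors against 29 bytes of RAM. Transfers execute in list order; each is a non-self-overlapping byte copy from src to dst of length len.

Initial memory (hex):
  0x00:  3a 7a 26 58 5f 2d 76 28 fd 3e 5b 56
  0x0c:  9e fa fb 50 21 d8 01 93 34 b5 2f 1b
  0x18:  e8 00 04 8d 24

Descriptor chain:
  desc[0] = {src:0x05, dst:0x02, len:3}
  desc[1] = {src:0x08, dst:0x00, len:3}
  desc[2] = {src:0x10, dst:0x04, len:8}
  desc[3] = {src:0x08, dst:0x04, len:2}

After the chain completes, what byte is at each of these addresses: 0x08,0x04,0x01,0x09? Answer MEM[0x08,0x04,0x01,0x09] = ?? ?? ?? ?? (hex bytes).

#0 dst[0x02+3] := {0x2d,0x76,0x28}
#1 dst[0x00+3] := {0xfd,0x3e,0x5b}
#2 dst[0x04+8] := {0x21,0xd8,0x01,0x93,0x34,0xb5,0x2f,0x1b}
#3 dst[0x04+2] := {0x34,0xb5}
query mem[0x08]=0x34, mem[0x04]=0x34, mem[0x01]=0x3e, mem[0x09]=0xb5

MEM[0x08,0x04,0x01,0x09] = 34 34 3e b5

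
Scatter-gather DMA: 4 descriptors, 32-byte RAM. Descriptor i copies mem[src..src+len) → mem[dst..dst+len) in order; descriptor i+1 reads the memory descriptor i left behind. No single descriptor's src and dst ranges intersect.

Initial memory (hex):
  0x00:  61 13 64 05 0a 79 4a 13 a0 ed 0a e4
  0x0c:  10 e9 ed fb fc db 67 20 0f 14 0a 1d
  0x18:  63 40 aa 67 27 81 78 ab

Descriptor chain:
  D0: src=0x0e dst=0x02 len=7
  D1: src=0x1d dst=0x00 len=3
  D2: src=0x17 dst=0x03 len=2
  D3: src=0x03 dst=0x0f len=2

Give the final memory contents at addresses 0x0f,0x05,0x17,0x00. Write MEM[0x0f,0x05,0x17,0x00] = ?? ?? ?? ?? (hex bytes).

  after D0: wrote 7B at 0x02 = edfbfcdb67200f
  after D1: wrote 3B at 0x00 = 8178ab
  after D2: wrote 2B at 0x03 = 1d63
  after D3: wrote 2B at 0x0f = 1d63
query mem[0x0f]=0x1d, mem[0x05]=0xdb, mem[0x17]=0x1d, mem[0x00]=0x81

MEM[0x0f,0x05,0x17,0x00] = 1d db 1d 81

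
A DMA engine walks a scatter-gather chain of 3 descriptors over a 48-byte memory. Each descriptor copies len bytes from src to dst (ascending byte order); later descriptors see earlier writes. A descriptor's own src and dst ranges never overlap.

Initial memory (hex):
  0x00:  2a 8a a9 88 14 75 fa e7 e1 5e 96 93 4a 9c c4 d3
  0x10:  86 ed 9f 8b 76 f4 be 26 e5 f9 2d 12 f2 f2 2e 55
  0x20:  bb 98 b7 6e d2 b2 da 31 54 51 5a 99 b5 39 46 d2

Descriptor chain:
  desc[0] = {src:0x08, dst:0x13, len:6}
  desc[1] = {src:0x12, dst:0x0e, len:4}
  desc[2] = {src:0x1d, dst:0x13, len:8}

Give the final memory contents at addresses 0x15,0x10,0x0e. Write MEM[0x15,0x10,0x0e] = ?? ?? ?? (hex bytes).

[0] 0x08->0x13 len=6 : e1 5e 96 93 4a 9c
[1] 0x12->0x0e len=4 : 9f e1 5e 96
[2] 0x1d->0x13 len=8 : f2 2e 55 bb 98 b7 6e d2
query mem[0x15]=0x55, mem[0x10]=0x5e, mem[0x0e]=0x9f

MEM[0x15,0x10,0x0e] = 55 5e 9f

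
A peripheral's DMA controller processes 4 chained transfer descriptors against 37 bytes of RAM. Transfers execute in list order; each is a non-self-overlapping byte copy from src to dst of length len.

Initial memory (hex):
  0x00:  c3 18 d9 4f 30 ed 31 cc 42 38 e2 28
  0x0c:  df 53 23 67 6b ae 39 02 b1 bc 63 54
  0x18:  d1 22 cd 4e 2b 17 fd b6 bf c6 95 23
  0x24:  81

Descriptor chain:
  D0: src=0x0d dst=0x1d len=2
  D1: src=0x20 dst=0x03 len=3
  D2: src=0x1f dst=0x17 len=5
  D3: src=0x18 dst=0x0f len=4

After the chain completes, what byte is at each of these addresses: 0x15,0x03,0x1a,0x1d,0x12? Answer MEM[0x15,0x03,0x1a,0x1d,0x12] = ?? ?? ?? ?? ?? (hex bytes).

MEM[0x15,0x03,0x1a,0x1d,0x12] = bc bf 95 53 23

  after D0: wrote 2B at 0x1d = 5323
  after D1: wrote 3B at 0x03 = bfc695
  after D2: wrote 5B at 0x17 = b6bfc69523
  after D3: wrote 4B at 0x0f = bfc69523
query mem[0x15]=0xbc, mem[0x03]=0xbf, mem[0x1a]=0x95, mem[0x1d]=0x53, mem[0x12]=0x23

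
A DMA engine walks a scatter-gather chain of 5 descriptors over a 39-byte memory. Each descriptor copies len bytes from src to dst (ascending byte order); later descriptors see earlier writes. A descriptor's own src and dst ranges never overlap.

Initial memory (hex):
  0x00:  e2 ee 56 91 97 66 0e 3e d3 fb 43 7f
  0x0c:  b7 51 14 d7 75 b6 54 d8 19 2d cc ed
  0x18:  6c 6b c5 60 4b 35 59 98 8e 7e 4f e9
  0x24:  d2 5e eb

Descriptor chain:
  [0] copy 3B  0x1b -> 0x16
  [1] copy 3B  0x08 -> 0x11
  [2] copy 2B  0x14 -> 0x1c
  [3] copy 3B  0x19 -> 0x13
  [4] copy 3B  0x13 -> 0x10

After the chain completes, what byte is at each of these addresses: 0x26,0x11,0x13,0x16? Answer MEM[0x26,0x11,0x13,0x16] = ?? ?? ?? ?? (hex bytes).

#0 dst[0x16+3] := {0x60,0x4b,0x35}
#1 dst[0x11+3] := {0xd3,0xfb,0x43}
#2 dst[0x1c+2] := {0x19,0x2d}
#3 dst[0x13+3] := {0x6b,0xc5,0x60}
#4 dst[0x10+3] := {0x6b,0xc5,0x60}
query mem[0x26]=0xeb, mem[0x11]=0xc5, mem[0x13]=0x6b, mem[0x16]=0x60

MEM[0x26,0x11,0x13,0x16] = eb c5 6b 60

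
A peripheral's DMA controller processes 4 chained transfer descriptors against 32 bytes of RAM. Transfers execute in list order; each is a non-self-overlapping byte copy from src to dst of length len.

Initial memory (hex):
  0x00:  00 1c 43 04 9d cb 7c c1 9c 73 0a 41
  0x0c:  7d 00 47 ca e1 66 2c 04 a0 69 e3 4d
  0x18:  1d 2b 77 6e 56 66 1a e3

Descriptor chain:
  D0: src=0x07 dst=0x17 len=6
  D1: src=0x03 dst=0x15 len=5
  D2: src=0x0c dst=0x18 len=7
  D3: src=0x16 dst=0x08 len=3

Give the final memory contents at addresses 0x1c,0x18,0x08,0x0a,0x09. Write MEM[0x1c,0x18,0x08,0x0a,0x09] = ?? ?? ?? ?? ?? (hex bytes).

[0] 0x07->0x17 len=6 : c1 9c 73 0a 41 7d
[1] 0x03->0x15 len=5 : 04 9d cb 7c c1
[2] 0x0c->0x18 len=7 : 7d 00 47 ca e1 66 2c
[3] 0x16->0x08 len=3 : 9d cb 7d
query mem[0x1c]=0xe1, mem[0x18]=0x7d, mem[0x08]=0x9d, mem[0x0a]=0x7d, mem[0x09]=0xcb

MEM[0x1c,0x18,0x08,0x0a,0x09] = e1 7d 9d 7d cb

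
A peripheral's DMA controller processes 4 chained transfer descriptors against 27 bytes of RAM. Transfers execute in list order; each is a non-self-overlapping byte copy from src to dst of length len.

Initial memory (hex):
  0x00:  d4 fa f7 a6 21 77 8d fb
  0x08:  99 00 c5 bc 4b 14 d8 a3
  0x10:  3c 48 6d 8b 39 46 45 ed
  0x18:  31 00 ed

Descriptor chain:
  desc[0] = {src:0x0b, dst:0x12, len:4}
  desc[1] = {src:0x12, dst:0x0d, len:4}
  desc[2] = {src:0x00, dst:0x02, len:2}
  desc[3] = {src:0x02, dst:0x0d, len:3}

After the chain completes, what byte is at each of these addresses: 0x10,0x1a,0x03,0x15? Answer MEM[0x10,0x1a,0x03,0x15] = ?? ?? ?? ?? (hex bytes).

[0] 0x0b->0x12 len=4 : bc 4b 14 d8
[1] 0x12->0x0d len=4 : bc 4b 14 d8
[2] 0x00->0x02 len=2 : d4 fa
[3] 0x02->0x0d len=3 : d4 fa 21
query mem[0x10]=0xd8, mem[0x1a]=0xed, mem[0x03]=0xfa, mem[0x15]=0xd8

MEM[0x10,0x1a,0x03,0x15] = d8 ed fa d8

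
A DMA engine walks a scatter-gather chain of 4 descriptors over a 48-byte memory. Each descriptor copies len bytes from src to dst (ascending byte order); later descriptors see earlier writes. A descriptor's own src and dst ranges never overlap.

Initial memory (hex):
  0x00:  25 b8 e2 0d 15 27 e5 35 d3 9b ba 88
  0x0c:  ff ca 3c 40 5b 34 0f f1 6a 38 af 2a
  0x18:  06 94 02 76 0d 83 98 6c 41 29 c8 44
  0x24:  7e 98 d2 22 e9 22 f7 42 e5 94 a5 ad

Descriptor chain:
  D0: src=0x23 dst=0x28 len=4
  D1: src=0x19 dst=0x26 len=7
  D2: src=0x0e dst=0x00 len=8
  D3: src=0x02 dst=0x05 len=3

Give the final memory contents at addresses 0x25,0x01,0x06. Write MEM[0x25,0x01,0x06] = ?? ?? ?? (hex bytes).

D0: mem[0x28..0x2b] <- [44 7e 98 d2]
D1: mem[0x26..0x2c] <- [94 02 76 0d 83 98 6c]
D2: mem[0x00..0x07] <- [3c 40 5b 34 0f f1 6a 38]
D3: mem[0x05..0x07] <- [5b 34 0f]
query mem[0x25]=0x98, mem[0x01]=0x40, mem[0x06]=0x34

MEM[0x25,0x01,0x06] = 98 40 34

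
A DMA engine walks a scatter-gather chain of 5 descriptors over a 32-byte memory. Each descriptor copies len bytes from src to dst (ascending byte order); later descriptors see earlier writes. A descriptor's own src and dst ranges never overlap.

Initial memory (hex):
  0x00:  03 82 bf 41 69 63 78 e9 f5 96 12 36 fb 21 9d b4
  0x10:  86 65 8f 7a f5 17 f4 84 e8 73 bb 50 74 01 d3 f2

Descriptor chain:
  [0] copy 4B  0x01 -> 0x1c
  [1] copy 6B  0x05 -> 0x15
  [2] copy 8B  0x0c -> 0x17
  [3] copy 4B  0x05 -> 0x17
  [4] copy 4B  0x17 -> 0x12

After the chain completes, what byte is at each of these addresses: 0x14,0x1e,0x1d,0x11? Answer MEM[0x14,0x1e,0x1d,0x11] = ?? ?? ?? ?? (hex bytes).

  after D0: wrote 4B at 0x1c = 82bf4169
  after D1: wrote 6B at 0x15 = 6378e9f59612
  after D2: wrote 8B at 0x17 = fb219db486658f7a
  after D3: wrote 4B at 0x17 = 6378e9f5
  after D4: wrote 4B at 0x12 = 6378e9f5
query mem[0x14]=0xe9, mem[0x1e]=0x7a, mem[0x1d]=0x8f, mem[0x11]=0x65

MEM[0x14,0x1e,0x1d,0x11] = e9 7a 8f 65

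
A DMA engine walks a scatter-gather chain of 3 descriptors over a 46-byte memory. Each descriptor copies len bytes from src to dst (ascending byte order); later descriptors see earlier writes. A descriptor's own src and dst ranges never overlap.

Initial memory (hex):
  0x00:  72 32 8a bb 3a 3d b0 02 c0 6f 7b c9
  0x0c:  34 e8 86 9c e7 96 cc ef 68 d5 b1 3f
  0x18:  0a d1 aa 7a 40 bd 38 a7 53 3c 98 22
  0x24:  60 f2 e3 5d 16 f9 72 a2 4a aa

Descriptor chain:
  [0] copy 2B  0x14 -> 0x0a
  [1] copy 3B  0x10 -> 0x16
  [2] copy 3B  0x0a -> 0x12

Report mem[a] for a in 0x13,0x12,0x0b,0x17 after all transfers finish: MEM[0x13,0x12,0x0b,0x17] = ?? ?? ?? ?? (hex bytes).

  after D0: wrote 2B at 0x0a = 68d5
  after D1: wrote 3B at 0x16 = e796cc
  after D2: wrote 3B at 0x12 = 68d534
query mem[0x13]=0xd5, mem[0x12]=0x68, mem[0x0b]=0xd5, mem[0x17]=0x96

MEM[0x13,0x12,0x0b,0x17] = d5 68 d5 96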